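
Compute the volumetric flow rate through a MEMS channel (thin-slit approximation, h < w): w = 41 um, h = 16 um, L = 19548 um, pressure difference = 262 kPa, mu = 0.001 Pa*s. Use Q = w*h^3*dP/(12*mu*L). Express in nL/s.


Step 1: Convert all dimensions to SI (meters).
w = 41e-6 m, h = 16e-6 m, L = 19548e-6 m, dP = 262e3 Pa
Step 2: Q = w * h^3 * dP / (12 * mu * L)
Q = 41e-6 * (16e-6)^3 * 262e3 / (12 * 0.001 * 19548e-6) = 1.875692e-10 m^3/s
Step 3: Convert Q from m^3/s to nL/s (1 m^3 = 1e12 nL, so multiply by 1e12).
Q = 187.569 nL/s


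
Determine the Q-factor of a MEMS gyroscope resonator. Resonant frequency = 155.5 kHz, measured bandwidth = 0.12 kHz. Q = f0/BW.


Step 1: Q = f0 / bandwidth
Step 2: Q = 155.5 / 0.12
Q = 1295.8


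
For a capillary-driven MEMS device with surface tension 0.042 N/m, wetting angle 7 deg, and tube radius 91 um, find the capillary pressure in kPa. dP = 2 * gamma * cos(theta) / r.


Step 1: cos(7 deg) = 0.9925
Step 2: Convert r to m: r = 91e-6 m
Step 3: dP = 2 * 0.042 * 0.9925 / 91e-6 = 916.2 Pa
Step 4: Convert Pa to kPa (divide by 1000).
dP = 0.92 kPa


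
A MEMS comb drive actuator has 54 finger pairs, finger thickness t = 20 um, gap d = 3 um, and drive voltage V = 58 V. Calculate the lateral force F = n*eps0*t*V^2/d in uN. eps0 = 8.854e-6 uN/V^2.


Step 1: Parameters: n=54, eps0=8.854e-6 uN/V^2, t=20 um, V=58 V, d=3 um
Step 2: V^2 = 3364
Step 3: F = 54 * 8.854e-6 * 20 * 3364 / 3
F = 10.723 uN


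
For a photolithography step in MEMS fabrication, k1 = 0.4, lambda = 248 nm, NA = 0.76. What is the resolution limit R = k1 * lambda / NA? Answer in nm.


Step 1: Identify values: k1 = 0.4, lambda = 248 nm, NA = 0.76
Step 2: R = k1 * lambda / NA
R = 0.4 * 248 / 0.76
R = 130.5 nm


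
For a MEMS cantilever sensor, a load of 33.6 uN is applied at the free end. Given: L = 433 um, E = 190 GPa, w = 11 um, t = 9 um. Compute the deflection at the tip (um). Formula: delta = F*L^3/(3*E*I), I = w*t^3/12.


Step 1: Calculate the second moment of area.
I = w * t^3 / 12 = 11 * 9^3 / 12 = 668.25 um^4
Step 2: Convert E to consistent units (1 GPa = 1000 uN/um^2).
E = 190 GPa = 190000 uN/um^2
Step 3: Calculate tip deflection.
delta = F * L^3 / (3 * E * I)
delta = 33.6 * 433^3 / (3 * 190000 * 668.25)
delta = 7.1613 um


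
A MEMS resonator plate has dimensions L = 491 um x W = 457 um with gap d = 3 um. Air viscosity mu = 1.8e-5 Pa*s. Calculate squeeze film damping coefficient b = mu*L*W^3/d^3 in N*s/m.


Step 1: Convert to SI.
L = 491e-6 m, W = 457e-6 m, d = 3e-6 m
Step 2: W^3 = (457e-6)^3 = 9.54e-11 m^3
Step 3: d^3 = (3e-6)^3 = 2.70e-17 m^3
Step 4: b = 1.8e-5 * 491e-6 * 9.54e-11 / 2.70e-17
b = 3.12e-02 N*s/m


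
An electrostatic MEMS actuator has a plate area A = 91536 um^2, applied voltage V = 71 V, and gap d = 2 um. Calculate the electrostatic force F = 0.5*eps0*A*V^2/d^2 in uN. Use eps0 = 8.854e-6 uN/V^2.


Step 1: Identify parameters.
eps0 = 8.854e-6 uN/V^2, A = 91536 um^2, V = 71 V, d = 2 um
Step 2: Compute V^2 = 71^2 = 5041
Step 3: Compute d^2 = 2^2 = 4
Step 4: F = 0.5 * 8.854e-6 * 91536 * 5041 / 4
F = 510.691 uN


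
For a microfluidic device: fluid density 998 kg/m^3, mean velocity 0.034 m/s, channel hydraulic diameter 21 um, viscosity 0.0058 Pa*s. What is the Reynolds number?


Step 1: Convert Dh to meters: Dh = 21e-6 m
Step 2: Re = rho * v * Dh / mu
Re = 998 * 0.034 * 21e-6 / 0.0058
Re = 0.123


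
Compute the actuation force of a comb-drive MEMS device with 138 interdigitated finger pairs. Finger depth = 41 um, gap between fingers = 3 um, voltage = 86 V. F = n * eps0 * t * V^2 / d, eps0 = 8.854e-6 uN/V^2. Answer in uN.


Step 1: Parameters: n=138, eps0=8.854e-6 uN/V^2, t=41 um, V=86 V, d=3 um
Step 2: V^2 = 7396
Step 3: F = 138 * 8.854e-6 * 41 * 7396 / 3
F = 123.503 uN


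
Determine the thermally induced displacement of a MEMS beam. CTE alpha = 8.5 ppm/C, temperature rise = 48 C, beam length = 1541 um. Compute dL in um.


Step 1: Convert CTE: alpha = 8.5 ppm/C = 8.5e-6 /C
Step 2: dL = 8.5e-6 * 48 * 1541
dL = 0.6287 um


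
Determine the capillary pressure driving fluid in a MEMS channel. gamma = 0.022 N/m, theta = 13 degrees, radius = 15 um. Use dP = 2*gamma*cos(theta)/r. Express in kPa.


Step 1: cos(13 deg) = 0.9744
Step 2: Convert r to m: r = 15e-6 m
Step 3: dP = 2 * 0.022 * 0.9744 / 15e-6 = 2858.2 Pa
Step 4: Convert Pa to kPa (divide by 1000).
dP = 2.86 kPa


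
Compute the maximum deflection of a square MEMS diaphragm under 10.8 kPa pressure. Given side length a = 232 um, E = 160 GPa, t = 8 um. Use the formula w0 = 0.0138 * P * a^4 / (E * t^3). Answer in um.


Step 1: Convert pressure to compatible units (E is in GPa, so P in GPa).
P = 10.8 kPa = 10.8e-6 GPa
Step 2: Compute numerator: 0.0138 * P * a^4.
a^4 = 232^4 = 2897022976
numerator = 0.0138 * 10.8e-6 * 2897022976 = 4.318e+02
Step 3: Compute denominator: E * t^3 = 160 * 8^3 = 81920
Step 4: w0 = numerator / denominator = 4.318e+02 / 81920 = 0.0053 um


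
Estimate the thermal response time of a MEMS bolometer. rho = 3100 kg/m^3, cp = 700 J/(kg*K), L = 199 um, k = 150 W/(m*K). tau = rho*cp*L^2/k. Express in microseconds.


Step 1: Convert L to m: L = 199e-6 m
Step 2: L^2 = (199e-6)^2 = 3.9601e-08 m^2
Step 3: tau = 3100 * 700 * 3.9601e-08 / 150 = 5.7289447e-04 s
Step 4: Convert to microseconds (multiply by 1e6).
tau = 572.894 us


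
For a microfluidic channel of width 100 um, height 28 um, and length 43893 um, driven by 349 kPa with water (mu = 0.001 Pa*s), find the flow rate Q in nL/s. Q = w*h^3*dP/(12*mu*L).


Step 1: Convert all dimensions to SI (meters).
w = 100e-6 m, h = 28e-6 m, L = 43893e-6 m, dP = 349e3 Pa
Step 2: Q = w * h^3 * dP / (12 * mu * L)
Q = 100e-6 * (28e-6)^3 * 349e3 / (12 * 0.001 * 43893e-6) = 1.45453109e-09 m^3/s
Step 3: Convert Q from m^3/s to nL/s (1 m^3 = 1e12 nL, so multiply by 1e12).
Q = 1454.531 nL/s


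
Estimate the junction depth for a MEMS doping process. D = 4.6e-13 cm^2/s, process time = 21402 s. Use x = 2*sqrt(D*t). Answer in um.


Step 1: Compute D*t = 4.6e-13 * 21402 = 9.84492e-09 cm^2
Step 2: sqrt(D*t) = 9.92216e-05 cm
Step 3: x = 2 * 9.92216e-05 cm = 1.984432e-04 cm
Step 4: Convert to um (1 cm = 1e4 um): x = 1.984 um


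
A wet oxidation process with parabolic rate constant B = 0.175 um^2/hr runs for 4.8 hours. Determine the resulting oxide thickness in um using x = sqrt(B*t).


Step 1: Compute B*t = 0.175 * 4.8 = 0.84
Step 2: x = sqrt(0.84)
x = 0.917 um


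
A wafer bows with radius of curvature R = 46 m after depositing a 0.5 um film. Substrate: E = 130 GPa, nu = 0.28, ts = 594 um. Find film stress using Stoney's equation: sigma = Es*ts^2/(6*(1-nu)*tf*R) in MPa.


Step 1: Compute numerator: Es * ts^2 = 130 * 594^2 = 45868680 (GPa*um^2)
Step 2: Compute denominator (R in um): 6*(1-nu)*tf*R = 6*0.72*0.5*46e6 = 99360000.0 (um^2)
Step 3: sigma (GPa) = 45868680 / 99360000.0 = 4.61641e-01 GPa
Step 4: Convert to MPa (x1000): sigma = 461.6 MPa


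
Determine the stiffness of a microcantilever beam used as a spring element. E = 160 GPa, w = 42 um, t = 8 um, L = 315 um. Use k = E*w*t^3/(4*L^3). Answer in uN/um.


Step 1: Convert E to consistent units (1 GPa = 1000 uN/um^2).
E = 160 GPa = 160000 uN/um^2
Step 2: Compute t^3 = 8^3 = 512
Step 3: Compute L^3 = 315^3 = 31255875
Step 4: k = 160000 * 42 * 512 / (4 * 31255875)
k = 27.5199 uN/um


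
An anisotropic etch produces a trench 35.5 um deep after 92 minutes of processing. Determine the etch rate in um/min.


Step 1: Etch rate = depth / time
Step 2: rate = 35.5 / 92
rate = 0.386 um/min


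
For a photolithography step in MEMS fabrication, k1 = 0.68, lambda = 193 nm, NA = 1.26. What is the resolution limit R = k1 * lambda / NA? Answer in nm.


Step 1: Identify values: k1 = 0.68, lambda = 193 nm, NA = 1.26
Step 2: R = k1 * lambda / NA
R = 0.68 * 193 / 1.26
R = 104.2 nm


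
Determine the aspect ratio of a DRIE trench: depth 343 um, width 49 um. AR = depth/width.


Step 1: AR = depth / width
Step 2: AR = 343 / 49
AR = 7.0


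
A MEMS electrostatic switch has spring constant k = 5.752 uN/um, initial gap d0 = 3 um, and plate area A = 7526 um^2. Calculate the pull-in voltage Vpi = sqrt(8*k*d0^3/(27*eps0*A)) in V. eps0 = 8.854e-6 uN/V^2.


Step 1: Compute numerator: 8 * k * d0^3 = 8 * 5.752 * 3^3 = 1242.432
Step 2: Compute denominator: 27 * eps0 * A = 27 * 8.854e-6 * 7526 = 1.799151
Step 3: Vpi = sqrt(1242.432 / 1.799151)
Vpi = 26.28 V


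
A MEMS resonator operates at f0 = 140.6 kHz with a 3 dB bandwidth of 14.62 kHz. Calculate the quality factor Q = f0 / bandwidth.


Step 1: Q = f0 / bandwidth
Step 2: Q = 140.6 / 14.62
Q = 9.6


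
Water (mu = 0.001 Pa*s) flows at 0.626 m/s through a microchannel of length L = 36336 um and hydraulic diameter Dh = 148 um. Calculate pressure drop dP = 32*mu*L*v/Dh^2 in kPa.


Step 1: Convert to SI: L = 36336e-6 m, Dh = 148e-6 m
Step 2: dP = 32 * 0.001 * 36336e-6 * 0.626 / (148e-6)^2
Step 3: dP = 33230.59 Pa
Step 4: Convert to kPa: dP = 33.23 kPa


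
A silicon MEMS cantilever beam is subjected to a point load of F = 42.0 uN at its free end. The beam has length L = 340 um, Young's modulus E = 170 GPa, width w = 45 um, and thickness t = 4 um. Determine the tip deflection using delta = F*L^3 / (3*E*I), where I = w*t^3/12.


Step 1: Calculate the second moment of area.
I = w * t^3 / 12 = 45 * 4^3 / 12 = 240.0 um^4
Step 2: Convert E to consistent units (1 GPa = 1000 uN/um^2).
E = 170 GPa = 170000 uN/um^2
Step 3: Calculate tip deflection.
delta = F * L^3 / (3 * E * I)
delta = 42.0 * 340^3 / (3 * 170000 * 240.0)
delta = 13.4867 um


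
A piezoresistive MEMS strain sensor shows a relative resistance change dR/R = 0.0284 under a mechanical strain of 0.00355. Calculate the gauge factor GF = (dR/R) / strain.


Step 1: Identify values.
dR/R = 0.0284, strain = 0.00355
Step 2: GF = (dR/R) / strain = 0.0284 / 0.00355
GF = 8.0


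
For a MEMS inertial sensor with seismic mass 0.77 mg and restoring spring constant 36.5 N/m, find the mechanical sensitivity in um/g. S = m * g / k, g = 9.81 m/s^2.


Step 1: Convert mass: m = 0.77 mg = 7.70e-07 kg
Step 2: S = m * g / k = 7.70e-07 * 9.81 / 36.5
Step 3: S = 2.07e-07 m/g
Step 4: Convert to um/g: S = 0.207 um/g


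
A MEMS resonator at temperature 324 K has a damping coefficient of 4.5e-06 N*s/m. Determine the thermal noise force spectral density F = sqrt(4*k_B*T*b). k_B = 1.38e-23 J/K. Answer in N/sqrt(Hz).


Step 1: Compute 4 * k_B * T * b
= 4 * 1.38e-23 * 324 * 4.5e-06
= 8.0482e-26 N^2/Hz
Step 2: F_noise = sqrt(8.0482e-26)
F_noise = 2.84e-13 N/sqrt(Hz)


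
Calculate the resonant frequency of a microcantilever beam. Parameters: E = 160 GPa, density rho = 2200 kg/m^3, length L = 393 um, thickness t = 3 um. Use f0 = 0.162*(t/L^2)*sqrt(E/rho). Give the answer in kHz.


Step 1: Convert units to SI.
t_SI = 3e-6 m, L_SI = 393e-6 m
Step 2: Calculate sqrt(E/rho).
sqrt(160e9 / 2200) = 8528.03 m/s
Step 3: Compute f0.
f0 = 0.162 * 3e-6 / (393e-6)^2 * 8528.03 = 26834.9 Hz = 26.83 kHz


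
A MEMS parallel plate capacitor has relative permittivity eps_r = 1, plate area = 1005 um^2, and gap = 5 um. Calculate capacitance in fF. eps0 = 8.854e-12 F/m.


Step 1: Convert area to m^2: A = 1005e-12 m^2
Step 2: Convert gap to m: d = 5e-6 m
Step 3: C = eps0 * eps_r * A / d
C = 8.854e-12 * 1 * 1005e-12 / 5e-6
Step 4: Convert to fF (multiply by 1e15).
C = 1.78 fF


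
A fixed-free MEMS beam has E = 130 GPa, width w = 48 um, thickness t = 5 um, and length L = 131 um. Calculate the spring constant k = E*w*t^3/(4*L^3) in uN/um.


Step 1: Convert E to consistent units (1 GPa = 1000 uN/um^2).
E = 130 GPa = 130000 uN/um^2
Step 2: Compute t^3 = 5^3 = 125
Step 3: Compute L^3 = 131^3 = 2248091
Step 4: k = 130000 * 48 * 125 / (4 * 2248091)
k = 86.7403 uN/um


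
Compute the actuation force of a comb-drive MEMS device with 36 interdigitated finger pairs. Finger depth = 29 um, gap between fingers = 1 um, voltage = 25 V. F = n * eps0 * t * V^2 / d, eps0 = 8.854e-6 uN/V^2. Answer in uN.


Step 1: Parameters: n=36, eps0=8.854e-6 uN/V^2, t=29 um, V=25 V, d=1 um
Step 2: V^2 = 625
Step 3: F = 36 * 8.854e-6 * 29 * 625 / 1
F = 5.777 uN


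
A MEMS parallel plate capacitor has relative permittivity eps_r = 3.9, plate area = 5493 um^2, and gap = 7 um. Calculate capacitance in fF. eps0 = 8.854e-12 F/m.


Step 1: Convert area to m^2: A = 5493e-12 m^2
Step 2: Convert gap to m: d = 7e-6 m
Step 3: C = eps0 * eps_r * A / d
C = 8.854e-12 * 3.9 * 5493e-12 / 7e-6
Step 4: Convert to fF (multiply by 1e15).
C = 27.1 fF


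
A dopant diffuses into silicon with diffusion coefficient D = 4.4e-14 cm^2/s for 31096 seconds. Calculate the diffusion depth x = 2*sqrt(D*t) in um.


Step 1: Compute D*t = 4.4e-14 * 31096 = 1.368224e-09 cm^2
Step 2: sqrt(D*t) = 3.699e-05 cm
Step 3: x = 2 * 3.699e-05 cm = 7.398e-05 cm
Step 4: Convert to um (1 cm = 1e4 um): x = 0.74 um


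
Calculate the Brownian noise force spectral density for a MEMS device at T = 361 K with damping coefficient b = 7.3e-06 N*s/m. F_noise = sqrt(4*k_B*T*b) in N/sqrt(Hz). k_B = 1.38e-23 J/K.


Step 1: Compute 4 * k_B * T * b
= 4 * 1.38e-23 * 361 * 7.3e-06
= 1.4547e-25 N^2/Hz
Step 2: F_noise = sqrt(1.4547e-25)
F_noise = 3.81e-13 N/sqrt(Hz)


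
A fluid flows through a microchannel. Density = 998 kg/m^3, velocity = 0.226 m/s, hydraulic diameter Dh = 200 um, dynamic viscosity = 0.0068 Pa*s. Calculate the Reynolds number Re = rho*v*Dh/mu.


Step 1: Convert Dh to meters: Dh = 200e-6 m
Step 2: Re = rho * v * Dh / mu
Re = 998 * 0.226 * 200e-6 / 0.0068
Re = 6.634


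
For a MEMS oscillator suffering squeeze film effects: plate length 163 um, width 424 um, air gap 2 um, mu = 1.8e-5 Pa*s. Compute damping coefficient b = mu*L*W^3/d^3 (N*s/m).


Step 1: Convert to SI.
L = 163e-6 m, W = 424e-6 m, d = 2e-6 m
Step 2: W^3 = (424e-6)^3 = 7.62e-11 m^3
Step 3: d^3 = (2e-6)^3 = 8.00e-18 m^3
Step 4: b = 1.8e-5 * 163e-6 * 7.62e-11 / 8.00e-18
b = 2.80e-02 N*s/m


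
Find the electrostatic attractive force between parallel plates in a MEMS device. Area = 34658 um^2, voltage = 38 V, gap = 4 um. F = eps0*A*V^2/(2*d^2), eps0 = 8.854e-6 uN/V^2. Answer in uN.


Step 1: Identify parameters.
eps0 = 8.854e-6 uN/V^2, A = 34658 um^2, V = 38 V, d = 4 um
Step 2: Compute V^2 = 38^2 = 1444
Step 3: Compute d^2 = 4^2 = 16
Step 4: F = 0.5 * 8.854e-6 * 34658 * 1444 / 16
F = 13.847 uN


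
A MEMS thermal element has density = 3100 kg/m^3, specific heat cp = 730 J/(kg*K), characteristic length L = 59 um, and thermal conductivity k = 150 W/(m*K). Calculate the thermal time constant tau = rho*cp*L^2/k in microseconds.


Step 1: Convert L to m: L = 59e-6 m
Step 2: L^2 = (59e-6)^2 = 3.481e-09 m^2
Step 3: tau = 3100 * 730 * 3.481e-09 / 150 = 5.251669e-05 s
Step 4: Convert to microseconds (multiply by 1e6).
tau = 52.517 us


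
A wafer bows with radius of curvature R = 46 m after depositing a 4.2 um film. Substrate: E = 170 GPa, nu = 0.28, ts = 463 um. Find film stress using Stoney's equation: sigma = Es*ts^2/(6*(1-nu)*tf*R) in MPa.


Step 1: Compute numerator: Es * ts^2 = 170 * 463^2 = 36442730 (GPa*um^2)
Step 2: Compute denominator (R in um): 6*(1-nu)*tf*R = 6*0.72*4.2*46e6 = 834624000.0 (um^2)
Step 3: sigma (GPa) = 36442730 / 834624000.0 = 4.3664e-02 GPa
Step 4: Convert to MPa (x1000): sigma = 43.7 MPa


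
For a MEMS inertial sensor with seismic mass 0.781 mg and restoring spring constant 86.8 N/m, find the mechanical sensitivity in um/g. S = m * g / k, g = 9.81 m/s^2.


Step 1: Convert mass: m = 0.781 mg = 7.81e-07 kg
Step 2: S = m * g / k = 7.81e-07 * 9.81 / 86.8
Step 3: S = 8.83e-08 m/g
Step 4: Convert to um/g: S = 0.088 um/g


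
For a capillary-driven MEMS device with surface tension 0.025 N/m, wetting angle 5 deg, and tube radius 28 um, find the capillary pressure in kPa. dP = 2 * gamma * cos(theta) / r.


Step 1: cos(5 deg) = 0.9962
Step 2: Convert r to m: r = 28e-6 m
Step 3: dP = 2 * 0.025 * 0.9962 / 28e-6 = 1778.9 Pa
Step 4: Convert Pa to kPa (divide by 1000).
dP = 1.78 kPa


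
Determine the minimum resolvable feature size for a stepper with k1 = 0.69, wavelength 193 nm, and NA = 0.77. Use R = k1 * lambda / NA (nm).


Step 1: Identify values: k1 = 0.69, lambda = 193 nm, NA = 0.77
Step 2: R = k1 * lambda / NA
R = 0.69 * 193 / 0.77
R = 172.9 nm


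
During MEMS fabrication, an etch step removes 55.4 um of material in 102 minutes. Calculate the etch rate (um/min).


Step 1: Etch rate = depth / time
Step 2: rate = 55.4 / 102
rate = 0.543 um/min


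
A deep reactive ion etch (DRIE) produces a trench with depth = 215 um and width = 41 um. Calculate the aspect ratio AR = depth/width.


Step 1: AR = depth / width
Step 2: AR = 215 / 41
AR = 5.2


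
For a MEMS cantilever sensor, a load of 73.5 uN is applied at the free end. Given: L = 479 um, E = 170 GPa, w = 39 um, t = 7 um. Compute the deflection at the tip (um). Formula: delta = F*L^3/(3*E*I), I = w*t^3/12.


Step 1: Calculate the second moment of area.
I = w * t^3 / 12 = 39 * 7^3 / 12 = 1114.75 um^4
Step 2: Convert E to consistent units (1 GPa = 1000 uN/um^2).
E = 170 GPa = 170000 uN/um^2
Step 3: Calculate tip deflection.
delta = F * L^3 / (3 * E * I)
delta = 73.5 * 479^3 / (3 * 170000 * 1114.75)
delta = 14.2084 um


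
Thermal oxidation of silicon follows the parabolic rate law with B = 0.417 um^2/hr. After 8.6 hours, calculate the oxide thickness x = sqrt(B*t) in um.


Step 1: Compute B*t = 0.417 * 8.6 = 3.5862
Step 2: x = sqrt(3.5862)
x = 1.894 um


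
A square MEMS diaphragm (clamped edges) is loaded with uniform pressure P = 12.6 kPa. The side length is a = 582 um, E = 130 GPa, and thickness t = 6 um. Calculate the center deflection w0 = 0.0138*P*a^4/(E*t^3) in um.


Step 1: Convert pressure to compatible units (E is in GPa, so P in GPa).
P = 12.6 kPa = 12.6e-6 GPa
Step 2: Compute numerator: 0.0138 * P * a^4.
a^4 = 582^4 = 114733948176
numerator = 0.0138 * 12.6e-6 * 114733948176 = 1.99499e+04
Step 3: Compute denominator: E * t^3 = 130 * 6^3 = 28080
Step 4: w0 = numerator / denominator = 1.99499e+04 / 28080 = 0.7105 um


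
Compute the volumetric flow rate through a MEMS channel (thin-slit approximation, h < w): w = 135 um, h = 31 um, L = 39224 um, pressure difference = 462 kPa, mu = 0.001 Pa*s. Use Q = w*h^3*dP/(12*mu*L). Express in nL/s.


Step 1: Convert all dimensions to SI (meters).
w = 135e-6 m, h = 31e-6 m, L = 39224e-6 m, dP = 462e3 Pa
Step 2: Q = w * h^3 * dP / (12 * mu * L)
Q = 135e-6 * (31e-6)^3 * 462e3 / (12 * 0.001 * 39224e-6) = 3.94755054e-09 m^3/s
Step 3: Convert Q from m^3/s to nL/s (1 m^3 = 1e12 nL, so multiply by 1e12).
Q = 3947.551 nL/s


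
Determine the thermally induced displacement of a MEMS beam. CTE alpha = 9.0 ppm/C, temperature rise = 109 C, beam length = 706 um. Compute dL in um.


Step 1: Convert CTE: alpha = 9.0 ppm/C = 9.0e-6 /C
Step 2: dL = 9.0e-6 * 109 * 706
dL = 0.6926 um


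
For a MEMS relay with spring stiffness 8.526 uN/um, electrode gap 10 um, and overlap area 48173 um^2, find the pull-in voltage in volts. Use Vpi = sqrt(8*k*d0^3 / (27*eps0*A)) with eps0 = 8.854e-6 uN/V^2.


Step 1: Compute numerator: 8 * k * d0^3 = 8 * 8.526 * 10^3 = 68208.0
Step 2: Compute denominator: 27 * eps0 * A = 27 * 8.854e-6 * 48173 = 11.516141
Step 3: Vpi = sqrt(68208.0 / 11.516141)
Vpi = 76.96 V


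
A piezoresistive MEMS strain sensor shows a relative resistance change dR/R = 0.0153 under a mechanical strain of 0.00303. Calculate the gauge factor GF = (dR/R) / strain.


Step 1: Identify values.
dR/R = 0.0153, strain = 0.00303
Step 2: GF = (dR/R) / strain = 0.0153 / 0.00303
GF = 5.0


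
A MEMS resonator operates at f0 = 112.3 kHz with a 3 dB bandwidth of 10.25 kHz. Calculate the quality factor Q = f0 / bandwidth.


Step 1: Q = f0 / bandwidth
Step 2: Q = 112.3 / 10.25
Q = 11.0


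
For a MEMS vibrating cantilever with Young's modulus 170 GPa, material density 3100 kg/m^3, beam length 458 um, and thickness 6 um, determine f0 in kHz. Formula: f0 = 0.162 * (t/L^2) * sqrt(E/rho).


Step 1: Convert units to SI.
t_SI = 6e-6 m, L_SI = 458e-6 m
Step 2: Calculate sqrt(E/rho).
sqrt(170e9 / 3100) = 7405.32 m/s
Step 3: Compute f0.
f0 = 0.162 * 6e-6 / (458e-6)^2 * 7405.32 = 34314.6 Hz = 34.31 kHz


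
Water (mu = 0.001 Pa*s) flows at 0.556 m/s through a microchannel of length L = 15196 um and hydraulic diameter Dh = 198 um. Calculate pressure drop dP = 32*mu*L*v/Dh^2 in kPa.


Step 1: Convert to SI: L = 15196e-6 m, Dh = 198e-6 m
Step 2: dP = 32 * 0.001 * 15196e-6 * 0.556 / (198e-6)^2
Step 3: dP = 6896.42 Pa
Step 4: Convert to kPa: dP = 6.9 kPa


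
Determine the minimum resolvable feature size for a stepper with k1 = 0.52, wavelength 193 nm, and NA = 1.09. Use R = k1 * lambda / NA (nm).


Step 1: Identify values: k1 = 0.52, lambda = 193 nm, NA = 1.09
Step 2: R = k1 * lambda / NA
R = 0.52 * 193 / 1.09
R = 92.1 nm


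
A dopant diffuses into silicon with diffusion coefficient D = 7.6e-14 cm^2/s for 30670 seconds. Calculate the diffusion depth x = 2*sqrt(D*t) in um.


Step 1: Compute D*t = 7.6e-14 * 30670 = 2.33092e-09 cm^2
Step 2: sqrt(D*t) = 4.828e-05 cm
Step 3: x = 2 * 4.828e-05 cm = 9.656e-05 cm
Step 4: Convert to um (1 cm = 1e4 um): x = 0.966 um


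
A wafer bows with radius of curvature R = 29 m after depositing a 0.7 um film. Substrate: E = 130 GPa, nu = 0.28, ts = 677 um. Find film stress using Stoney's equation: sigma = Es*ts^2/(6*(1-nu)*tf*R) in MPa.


Step 1: Compute numerator: Es * ts^2 = 130 * 677^2 = 59582770 (GPa*um^2)
Step 2: Compute denominator (R in um): 6*(1-nu)*tf*R = 6*0.72*0.7*29e6 = 87696000.0 (um^2)
Step 3: sigma (GPa) = 59582770 / 87696000.0 = 6.79424e-01 GPa
Step 4: Convert to MPa (x1000): sigma = 679.4 MPa


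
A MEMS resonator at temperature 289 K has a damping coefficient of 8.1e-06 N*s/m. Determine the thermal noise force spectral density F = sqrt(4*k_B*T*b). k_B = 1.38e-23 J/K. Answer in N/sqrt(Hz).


Step 1: Compute 4 * k_B * T * b
= 4 * 1.38e-23 * 289 * 8.1e-06
= 1.2922e-25 N^2/Hz
Step 2: F_noise = sqrt(1.2922e-25)
F_noise = 3.59e-13 N/sqrt(Hz)


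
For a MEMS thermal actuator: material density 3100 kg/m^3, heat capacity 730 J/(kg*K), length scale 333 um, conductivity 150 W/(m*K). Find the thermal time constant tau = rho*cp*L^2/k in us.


Step 1: Convert L to m: L = 333e-6 m
Step 2: L^2 = (333e-6)^2 = 1.10889e-07 m^2
Step 3: tau = 3100 * 730 * 1.10889e-07 / 150 = 1.67294538e-03 s
Step 4: Convert to microseconds (multiply by 1e6).
tau = 1672.945 us


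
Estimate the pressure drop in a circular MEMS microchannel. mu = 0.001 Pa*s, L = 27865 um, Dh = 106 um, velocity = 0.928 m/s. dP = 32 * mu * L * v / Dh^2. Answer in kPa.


Step 1: Convert to SI: L = 27865e-6 m, Dh = 106e-6 m
Step 2: dP = 32 * 0.001 * 27865e-6 * 0.928 / (106e-6)^2
Step 3: dP = 73645.34 Pa
Step 4: Convert to kPa: dP = 73.65 kPa


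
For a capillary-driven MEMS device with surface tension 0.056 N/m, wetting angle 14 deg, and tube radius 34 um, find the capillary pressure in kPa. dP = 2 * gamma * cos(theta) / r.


Step 1: cos(14 deg) = 0.9703
Step 2: Convert r to m: r = 34e-6 m
Step 3: dP = 2 * 0.056 * 0.9703 / 34e-6 = 3196.3 Pa
Step 4: Convert Pa to kPa (divide by 1000).
dP = 3.2 kPa


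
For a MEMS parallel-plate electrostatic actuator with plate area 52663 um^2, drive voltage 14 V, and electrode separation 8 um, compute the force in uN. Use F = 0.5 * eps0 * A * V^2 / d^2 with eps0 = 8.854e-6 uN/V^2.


Step 1: Identify parameters.
eps0 = 8.854e-6 uN/V^2, A = 52663 um^2, V = 14 V, d = 8 um
Step 2: Compute V^2 = 14^2 = 196
Step 3: Compute d^2 = 8^2 = 64
Step 4: F = 0.5 * 8.854e-6 * 52663 * 196 / 64
F = 0.714 uN


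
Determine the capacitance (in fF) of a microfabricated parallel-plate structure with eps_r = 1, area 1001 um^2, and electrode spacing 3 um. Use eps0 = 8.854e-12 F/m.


Step 1: Convert area to m^2: A = 1001e-12 m^2
Step 2: Convert gap to m: d = 3e-6 m
Step 3: C = eps0 * eps_r * A / d
C = 8.854e-12 * 1 * 1001e-12 / 3e-6
Step 4: Convert to fF (multiply by 1e15).
C = 2.95 fF


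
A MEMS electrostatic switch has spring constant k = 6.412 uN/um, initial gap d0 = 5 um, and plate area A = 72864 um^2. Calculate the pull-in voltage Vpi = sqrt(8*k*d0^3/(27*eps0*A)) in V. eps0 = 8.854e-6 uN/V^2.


Step 1: Compute numerator: 8 * k * d0^3 = 8 * 6.412 * 5^3 = 6412.0
Step 2: Compute denominator: 27 * eps0 * A = 27 * 8.854e-6 * 72864 = 17.418722
Step 3: Vpi = sqrt(6412.0 / 17.418722)
Vpi = 19.19 V


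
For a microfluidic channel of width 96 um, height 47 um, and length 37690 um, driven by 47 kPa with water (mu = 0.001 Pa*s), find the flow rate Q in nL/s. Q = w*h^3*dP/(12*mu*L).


Step 1: Convert all dimensions to SI (meters).
w = 96e-6 m, h = 47e-6 m, L = 37690e-6 m, dP = 47e3 Pa
Step 2: Q = w * h^3 * dP / (12 * mu * L)
Q = 96e-6 * (47e-6)^3 * 47e3 / (12 * 0.001 * 37690e-6) = 1.03575081e-09 m^3/s
Step 3: Convert Q from m^3/s to nL/s (1 m^3 = 1e12 nL, so multiply by 1e12).
Q = 1035.751 nL/s


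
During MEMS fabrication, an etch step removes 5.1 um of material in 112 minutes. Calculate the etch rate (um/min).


Step 1: Etch rate = depth / time
Step 2: rate = 5.1 / 112
rate = 0.046 um/min


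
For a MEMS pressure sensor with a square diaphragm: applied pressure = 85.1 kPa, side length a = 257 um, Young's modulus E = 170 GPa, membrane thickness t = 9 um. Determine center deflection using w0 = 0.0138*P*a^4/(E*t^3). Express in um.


Step 1: Convert pressure to compatible units (E is in GPa, so P in GPa).
P = 85.1 kPa = 85.1e-6 GPa
Step 2: Compute numerator: 0.0138 * P * a^4.
a^4 = 257^4 = 4362470401
numerator = 0.0138 * 85.1e-6 * 4362470401 = 5.1232e+03
Step 3: Compute denominator: E * t^3 = 170 * 9^3 = 123930
Step 4: w0 = numerator / denominator = 5.1232e+03 / 123930 = 0.0413 um


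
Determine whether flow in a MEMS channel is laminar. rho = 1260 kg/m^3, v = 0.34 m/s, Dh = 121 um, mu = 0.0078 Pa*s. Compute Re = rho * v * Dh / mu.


Step 1: Convert Dh to meters: Dh = 121e-6 m
Step 2: Re = rho * v * Dh / mu
Re = 1260 * 0.34 * 121e-6 / 0.0078
Re = 6.646
Since Re = 6.646 is below ~2300, the flow is laminar.


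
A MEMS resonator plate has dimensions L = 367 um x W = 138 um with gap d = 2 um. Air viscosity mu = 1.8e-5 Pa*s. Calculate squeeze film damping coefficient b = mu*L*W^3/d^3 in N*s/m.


Step 1: Convert to SI.
L = 367e-6 m, W = 138e-6 m, d = 2e-6 m
Step 2: W^3 = (138e-6)^3 = 2.63e-12 m^3
Step 3: d^3 = (2e-6)^3 = 8.00e-18 m^3
Step 4: b = 1.8e-5 * 367e-6 * 2.63e-12 / 8.00e-18
b = 2.17e-03 N*s/m


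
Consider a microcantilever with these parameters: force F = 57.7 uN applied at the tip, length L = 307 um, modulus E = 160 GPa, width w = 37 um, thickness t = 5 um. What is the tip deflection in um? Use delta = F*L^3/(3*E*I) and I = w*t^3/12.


Step 1: Calculate the second moment of area.
I = w * t^3 / 12 = 37 * 5^3 / 12 = 385.4167 um^4
Step 2: Convert E to consistent units (1 GPa = 1000 uN/um^2).
E = 160 GPa = 160000 uN/um^2
Step 3: Calculate tip deflection.
delta = F * L^3 / (3 * E * I)
delta = 57.7 * 307^3 / (3 * 160000 * 385.4167)
delta = 9.0244 um


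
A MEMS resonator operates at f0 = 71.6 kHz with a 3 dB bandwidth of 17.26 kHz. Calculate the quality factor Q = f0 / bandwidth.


Step 1: Q = f0 / bandwidth
Step 2: Q = 71.6 / 17.26
Q = 4.1


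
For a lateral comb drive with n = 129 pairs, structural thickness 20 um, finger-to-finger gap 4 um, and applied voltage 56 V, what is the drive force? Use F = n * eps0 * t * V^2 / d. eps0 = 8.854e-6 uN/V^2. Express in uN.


Step 1: Parameters: n=129, eps0=8.854e-6 uN/V^2, t=20 um, V=56 V, d=4 um
Step 2: V^2 = 3136
Step 3: F = 129 * 8.854e-6 * 20 * 3136 / 4
F = 17.909 uN


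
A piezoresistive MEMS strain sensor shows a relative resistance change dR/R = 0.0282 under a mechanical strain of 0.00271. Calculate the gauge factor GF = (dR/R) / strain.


Step 1: Identify values.
dR/R = 0.0282, strain = 0.00271
Step 2: GF = (dR/R) / strain = 0.0282 / 0.00271
GF = 10.4


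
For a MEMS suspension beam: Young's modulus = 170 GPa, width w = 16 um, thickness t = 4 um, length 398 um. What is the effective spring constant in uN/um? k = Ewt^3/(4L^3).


Step 1: Convert E to consistent units (1 GPa = 1000 uN/um^2).
E = 170 GPa = 170000 uN/um^2
Step 2: Compute t^3 = 4^3 = 64
Step 3: Compute L^3 = 398^3 = 63044792
Step 4: k = 170000 * 16 * 64 / (4 * 63044792)
k = 0.6903 uN/um


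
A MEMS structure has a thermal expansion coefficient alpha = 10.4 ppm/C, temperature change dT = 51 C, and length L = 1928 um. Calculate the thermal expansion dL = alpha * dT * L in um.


Step 1: Convert CTE: alpha = 10.4 ppm/C = 10.4e-6 /C
Step 2: dL = 10.4e-6 * 51 * 1928
dL = 1.0226 um


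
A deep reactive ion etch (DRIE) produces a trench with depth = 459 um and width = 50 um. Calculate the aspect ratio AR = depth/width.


Step 1: AR = depth / width
Step 2: AR = 459 / 50
AR = 9.2


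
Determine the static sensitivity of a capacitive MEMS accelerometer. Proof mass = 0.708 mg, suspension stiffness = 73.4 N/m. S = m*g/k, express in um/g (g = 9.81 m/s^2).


Step 1: Convert mass: m = 0.708 mg = 7.08e-07 kg
Step 2: S = m * g / k = 7.08e-07 * 9.81 / 73.4
Step 3: S = 9.46e-08 m/g
Step 4: Convert to um/g: S = 0.095 um/g


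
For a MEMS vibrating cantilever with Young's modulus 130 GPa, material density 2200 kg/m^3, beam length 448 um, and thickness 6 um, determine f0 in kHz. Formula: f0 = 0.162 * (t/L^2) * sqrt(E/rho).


Step 1: Convert units to SI.
t_SI = 6e-6 m, L_SI = 448e-6 m
Step 2: Calculate sqrt(E/rho).
sqrt(130e9 / 2200) = 7687.06 m/s
Step 3: Compute f0.
f0 = 0.162 * 6e-6 / (448e-6)^2 * 7687.06 = 37228.1 Hz = 37.23 kHz


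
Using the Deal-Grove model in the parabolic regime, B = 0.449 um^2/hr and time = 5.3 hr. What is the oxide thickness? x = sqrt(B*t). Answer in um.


Step 1: Compute B*t = 0.449 * 5.3 = 2.3797
Step 2: x = sqrt(2.3797)
x = 1.543 um


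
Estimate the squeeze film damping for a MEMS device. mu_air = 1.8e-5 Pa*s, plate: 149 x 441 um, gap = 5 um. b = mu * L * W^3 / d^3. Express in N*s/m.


Step 1: Convert to SI.
L = 149e-6 m, W = 441e-6 m, d = 5e-6 m
Step 2: W^3 = (441e-6)^3 = 8.58e-11 m^3
Step 3: d^3 = (5e-6)^3 = 1.25e-16 m^3
Step 4: b = 1.8e-5 * 149e-6 * 8.58e-11 / 1.25e-16
b = 1.84e-03 N*s/m


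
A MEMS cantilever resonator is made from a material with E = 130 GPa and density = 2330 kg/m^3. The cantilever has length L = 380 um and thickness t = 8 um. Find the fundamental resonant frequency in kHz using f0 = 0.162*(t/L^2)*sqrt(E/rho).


Step 1: Convert units to SI.
t_SI = 8e-6 m, L_SI = 380e-6 m
Step 2: Calculate sqrt(E/rho).
sqrt(130e9 / 2330) = 7469.54 m/s
Step 3: Compute f0.
f0 = 0.162 * 8e-6 / (380e-6)^2 * 7469.54 = 67039.6 Hz = 67.04 kHz


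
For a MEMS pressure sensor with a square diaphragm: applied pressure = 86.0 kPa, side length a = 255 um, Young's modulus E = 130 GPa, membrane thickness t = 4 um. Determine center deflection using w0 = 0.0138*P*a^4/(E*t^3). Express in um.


Step 1: Convert pressure to compatible units (E is in GPa, so P in GPa).
P = 86.0 kPa = 86.0e-6 GPa
Step 2: Compute numerator: 0.0138 * P * a^4.
a^4 = 255^4 = 4228250625
numerator = 0.0138 * 86.0e-6 * 4228250625 = 5.01809e+03
Step 3: Compute denominator: E * t^3 = 130 * 4^3 = 8320
Step 4: w0 = numerator / denominator = 5.01809e+03 / 8320 = 0.6031 um


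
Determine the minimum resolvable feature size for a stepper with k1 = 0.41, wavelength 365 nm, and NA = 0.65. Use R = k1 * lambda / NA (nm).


Step 1: Identify values: k1 = 0.41, lambda = 365 nm, NA = 0.65
Step 2: R = k1 * lambda / NA
R = 0.41 * 365 / 0.65
R = 230.2 nm


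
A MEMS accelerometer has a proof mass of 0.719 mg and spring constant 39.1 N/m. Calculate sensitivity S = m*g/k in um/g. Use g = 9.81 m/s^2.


Step 1: Convert mass: m = 0.719 mg = 7.19e-07 kg
Step 2: S = m * g / k = 7.19e-07 * 9.81 / 39.1
Step 3: S = 1.80e-07 m/g
Step 4: Convert to um/g: S = 0.18 um/g


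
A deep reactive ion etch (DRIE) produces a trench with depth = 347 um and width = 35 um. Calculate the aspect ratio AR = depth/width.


Step 1: AR = depth / width
Step 2: AR = 347 / 35
AR = 9.9


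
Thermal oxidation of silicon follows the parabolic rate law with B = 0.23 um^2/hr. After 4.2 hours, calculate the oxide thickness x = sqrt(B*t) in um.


Step 1: Compute B*t = 0.23 * 4.2 = 0.966
Step 2: x = sqrt(0.966)
x = 0.983 um


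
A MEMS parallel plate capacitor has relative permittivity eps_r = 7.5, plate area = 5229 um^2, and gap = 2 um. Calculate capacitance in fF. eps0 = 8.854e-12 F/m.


Step 1: Convert area to m^2: A = 5229e-12 m^2
Step 2: Convert gap to m: d = 2e-6 m
Step 3: C = eps0 * eps_r * A / d
C = 8.854e-12 * 7.5 * 5229e-12 / 2e-6
Step 4: Convert to fF (multiply by 1e15).
C = 173.62 fF


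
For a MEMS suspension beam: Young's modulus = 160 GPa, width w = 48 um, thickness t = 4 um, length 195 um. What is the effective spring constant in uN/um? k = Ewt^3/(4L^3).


Step 1: Convert E to consistent units (1 GPa = 1000 uN/um^2).
E = 160 GPa = 160000 uN/um^2
Step 2: Compute t^3 = 4^3 = 64
Step 3: Compute L^3 = 195^3 = 7414875
Step 4: k = 160000 * 48 * 64 / (4 * 7414875)
k = 16.5721 uN/um


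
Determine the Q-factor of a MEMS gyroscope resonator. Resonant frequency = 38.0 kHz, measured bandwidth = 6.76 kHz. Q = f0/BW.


Step 1: Q = f0 / bandwidth
Step 2: Q = 38.0 / 6.76
Q = 5.6


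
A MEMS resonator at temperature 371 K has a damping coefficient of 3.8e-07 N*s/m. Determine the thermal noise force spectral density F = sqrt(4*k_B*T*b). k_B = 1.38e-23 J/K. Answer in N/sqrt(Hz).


Step 1: Compute 4 * k_B * T * b
= 4 * 1.38e-23 * 371 * 3.8e-07
= 7.7821e-27 N^2/Hz
Step 2: F_noise = sqrt(7.7821e-27)
F_noise = 8.82e-14 N/sqrt(Hz)


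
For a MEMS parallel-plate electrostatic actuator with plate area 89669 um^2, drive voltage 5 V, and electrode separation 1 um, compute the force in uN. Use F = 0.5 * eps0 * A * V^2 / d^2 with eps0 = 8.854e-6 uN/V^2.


Step 1: Identify parameters.
eps0 = 8.854e-6 uN/V^2, A = 89669 um^2, V = 5 V, d = 1 um
Step 2: Compute V^2 = 5^2 = 25
Step 3: Compute d^2 = 1^2 = 1
Step 4: F = 0.5 * 8.854e-6 * 89669 * 25 / 1
F = 9.924 uN


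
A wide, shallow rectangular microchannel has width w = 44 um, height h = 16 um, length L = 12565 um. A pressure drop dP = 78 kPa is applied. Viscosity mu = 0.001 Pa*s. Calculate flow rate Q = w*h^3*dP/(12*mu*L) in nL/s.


Step 1: Convert all dimensions to SI (meters).
w = 44e-6 m, h = 16e-6 m, L = 12565e-6 m, dP = 78e3 Pa
Step 2: Q = w * h^3 * dP / (12 * mu * L)
Q = 44e-6 * (16e-6)^3 * 78e3 / (12 * 0.001 * 12565e-6) = 9.323168e-11 m^3/s
Step 3: Convert Q from m^3/s to nL/s (1 m^3 = 1e12 nL, so multiply by 1e12).
Q = 93.232 nL/s


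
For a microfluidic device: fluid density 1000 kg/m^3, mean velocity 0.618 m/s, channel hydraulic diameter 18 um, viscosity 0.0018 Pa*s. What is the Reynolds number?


Step 1: Convert Dh to meters: Dh = 18e-6 m
Step 2: Re = rho * v * Dh / mu
Re = 1000 * 0.618 * 18e-6 / 0.0018
Re = 6.18


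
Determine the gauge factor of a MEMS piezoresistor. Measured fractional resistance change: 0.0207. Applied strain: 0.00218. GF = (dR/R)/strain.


Step 1: Identify values.
dR/R = 0.0207, strain = 0.00218
Step 2: GF = (dR/R) / strain = 0.0207 / 0.00218
GF = 9.5


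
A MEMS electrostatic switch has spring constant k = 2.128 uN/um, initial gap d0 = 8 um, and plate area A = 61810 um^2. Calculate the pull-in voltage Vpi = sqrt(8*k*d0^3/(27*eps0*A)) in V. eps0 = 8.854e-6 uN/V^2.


Step 1: Compute numerator: 8 * k * d0^3 = 8 * 2.128 * 8^3 = 8716.288
Step 2: Compute denominator: 27 * eps0 * A = 27 * 8.854e-6 * 61810 = 14.776175
Step 3: Vpi = sqrt(8716.288 / 14.776175)
Vpi = 24.29 V


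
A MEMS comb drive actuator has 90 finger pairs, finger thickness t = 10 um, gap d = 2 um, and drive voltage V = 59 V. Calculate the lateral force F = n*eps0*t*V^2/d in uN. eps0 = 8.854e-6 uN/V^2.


Step 1: Parameters: n=90, eps0=8.854e-6 uN/V^2, t=10 um, V=59 V, d=2 um
Step 2: V^2 = 3481
Step 3: F = 90 * 8.854e-6 * 10 * 3481 / 2
F = 13.869 uN


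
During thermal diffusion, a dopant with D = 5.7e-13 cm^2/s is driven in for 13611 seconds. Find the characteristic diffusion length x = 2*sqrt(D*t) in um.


Step 1: Compute D*t = 5.7e-13 * 13611 = 7.75827e-09 cm^2
Step 2: sqrt(D*t) = 8.8081e-05 cm
Step 3: x = 2 * 8.8081e-05 cm = 1.76162e-04 cm
Step 4: Convert to um (1 cm = 1e4 um): x = 1.762 um


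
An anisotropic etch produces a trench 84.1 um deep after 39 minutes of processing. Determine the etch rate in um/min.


Step 1: Etch rate = depth / time
Step 2: rate = 84.1 / 39
rate = 2.156 um/min


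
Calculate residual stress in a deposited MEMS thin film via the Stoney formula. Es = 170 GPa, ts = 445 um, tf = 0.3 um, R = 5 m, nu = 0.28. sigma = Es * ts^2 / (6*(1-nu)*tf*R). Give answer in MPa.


Step 1: Compute numerator: Es * ts^2 = 170 * 445^2 = 33664250 (GPa*um^2)
Step 2: Compute denominator (R in um): 6*(1-nu)*tf*R = 6*0.72*0.3*5e6 = 6480000.0 (um^2)
Step 3: sigma (GPa) = 33664250 / 6480000.0 = 5.1951e+00 GPa
Step 4: Convert to MPa (x1000): sigma = 5195.1 MPa


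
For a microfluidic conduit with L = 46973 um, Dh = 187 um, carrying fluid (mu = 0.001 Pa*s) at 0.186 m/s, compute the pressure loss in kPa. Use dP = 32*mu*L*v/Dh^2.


Step 1: Convert to SI: L = 46973e-6 m, Dh = 187e-6 m
Step 2: dP = 32 * 0.001 * 46973e-6 * 0.186 / (187e-6)^2
Step 3: dP = 7995.18 Pa
Step 4: Convert to kPa: dP = 8.0 kPa


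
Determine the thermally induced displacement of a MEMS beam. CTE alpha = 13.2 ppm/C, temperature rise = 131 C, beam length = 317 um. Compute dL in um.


Step 1: Convert CTE: alpha = 13.2 ppm/C = 13.2e-6 /C
Step 2: dL = 13.2e-6 * 131 * 317
dL = 0.5482 um


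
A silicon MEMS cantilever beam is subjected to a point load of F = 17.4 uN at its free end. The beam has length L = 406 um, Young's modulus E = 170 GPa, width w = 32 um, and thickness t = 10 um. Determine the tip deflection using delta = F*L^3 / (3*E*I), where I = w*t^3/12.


Step 1: Calculate the second moment of area.
I = w * t^3 / 12 = 32 * 10^3 / 12 = 2666.6667 um^4
Step 2: Convert E to consistent units (1 GPa = 1000 uN/um^2).
E = 170 GPa = 170000 uN/um^2
Step 3: Calculate tip deflection.
delta = F * L^3 / (3 * E * I)
delta = 17.4 * 406^3 / (3 * 170000 * 2666.6667)
delta = 0.8562 um


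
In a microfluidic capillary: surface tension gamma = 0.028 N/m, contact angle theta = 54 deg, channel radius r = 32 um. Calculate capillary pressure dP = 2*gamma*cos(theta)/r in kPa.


Step 1: cos(54 deg) = 0.5878
Step 2: Convert r to m: r = 32e-6 m
Step 3: dP = 2 * 0.028 * 0.5878 / 32e-6 = 1028.7 Pa
Step 4: Convert Pa to kPa (divide by 1000).
dP = 1.03 kPa


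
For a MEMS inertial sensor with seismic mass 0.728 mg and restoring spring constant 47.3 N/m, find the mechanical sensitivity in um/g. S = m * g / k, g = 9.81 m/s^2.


Step 1: Convert mass: m = 0.728 mg = 7.28e-07 kg
Step 2: S = m * g / k = 7.28e-07 * 9.81 / 47.3
Step 3: S = 1.51e-07 m/g
Step 4: Convert to um/g: S = 0.151 um/g


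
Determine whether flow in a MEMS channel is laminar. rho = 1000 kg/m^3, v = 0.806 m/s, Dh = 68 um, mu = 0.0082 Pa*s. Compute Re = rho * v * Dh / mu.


Step 1: Convert Dh to meters: Dh = 68e-6 m
Step 2: Re = rho * v * Dh / mu
Re = 1000 * 0.806 * 68e-6 / 0.0082
Re = 6.684
Since Re = 6.684 is below ~2300, the flow is laminar.


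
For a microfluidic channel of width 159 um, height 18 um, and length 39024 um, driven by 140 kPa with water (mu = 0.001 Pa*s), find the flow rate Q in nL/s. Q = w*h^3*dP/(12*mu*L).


Step 1: Convert all dimensions to SI (meters).
w = 159e-6 m, h = 18e-6 m, L = 39024e-6 m, dP = 140e3 Pa
Step 2: Q = w * h^3 * dP / (12 * mu * L)
Q = 159e-6 * (18e-6)^3 * 140e3 / (12 * 0.001 * 39024e-6) = 2.7722325e-10 m^3/s
Step 3: Convert Q from m^3/s to nL/s (1 m^3 = 1e12 nL, so multiply by 1e12).
Q = 277.223 nL/s


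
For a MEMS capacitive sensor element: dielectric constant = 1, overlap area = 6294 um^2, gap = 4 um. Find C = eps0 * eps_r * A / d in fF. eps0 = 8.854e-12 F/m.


Step 1: Convert area to m^2: A = 6294e-12 m^2
Step 2: Convert gap to m: d = 4e-6 m
Step 3: C = eps0 * eps_r * A / d
C = 8.854e-12 * 1 * 6294e-12 / 4e-6
Step 4: Convert to fF (multiply by 1e15).
C = 13.93 fF
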